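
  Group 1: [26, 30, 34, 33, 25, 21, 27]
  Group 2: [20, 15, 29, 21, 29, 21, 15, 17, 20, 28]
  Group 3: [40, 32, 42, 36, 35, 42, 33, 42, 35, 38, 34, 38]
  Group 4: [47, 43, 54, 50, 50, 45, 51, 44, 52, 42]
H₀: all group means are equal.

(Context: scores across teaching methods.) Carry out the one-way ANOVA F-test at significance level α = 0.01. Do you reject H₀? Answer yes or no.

Group means [28.00, 21.50, 37.25, 47.80], grand mean 34.256
SSB = Σnᵢ(x̄ᵢ−x̄)² = 3843.086; SSW = ΣΣ(x−x̄ᵢ)² = 692.350
MSB = 3843.086/3 = 1281.0286; MSW = 692.350/35 = 19.7814
F = MSB/MSW = 64.7592
df = (3, 35)
p-value (upper-tail) = 0.00000
At α=0.01: p < α → reject H₀

reject H₀: yes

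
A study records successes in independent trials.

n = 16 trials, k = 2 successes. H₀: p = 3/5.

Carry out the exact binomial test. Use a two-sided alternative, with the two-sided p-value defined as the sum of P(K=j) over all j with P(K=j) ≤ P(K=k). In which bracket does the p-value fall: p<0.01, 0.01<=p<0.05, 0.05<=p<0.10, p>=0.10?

p-value bracket: p<0.01

Exact binomial: n=16, k=2, p₀=3/5=0.6000
P(X=j) = C(n,j)·p₀^j·(1−p₀)^(n−j); p = Σ P(X=j) over j with P(X=j) ≤ P(X=2)
p-value (two-sided) = 0.00013
→ bracket: p<0.01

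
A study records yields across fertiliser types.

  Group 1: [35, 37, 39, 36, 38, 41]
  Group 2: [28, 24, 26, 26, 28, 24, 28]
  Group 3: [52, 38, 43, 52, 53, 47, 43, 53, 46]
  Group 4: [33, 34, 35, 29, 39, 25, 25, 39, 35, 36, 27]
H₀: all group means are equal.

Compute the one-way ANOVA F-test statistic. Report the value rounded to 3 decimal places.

Group means [37.67, 26.29, 47.44, 32.45], grand mean 36.182
SSB = Σnᵢ(x̄ᵢ−x̄)² = 1993.198; SSW = ΣΣ(x−x̄ᵢ)² = 543.711
MSB = 1993.198/3 = 664.3992; MSW = 543.711/29 = 18.7487
F = MSB/MSW = 35.4371
df = (3, 29)

test statistic = 35.437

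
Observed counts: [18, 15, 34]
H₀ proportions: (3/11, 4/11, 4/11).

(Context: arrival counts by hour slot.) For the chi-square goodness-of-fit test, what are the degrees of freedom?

degrees of freedom = 2

df = k − 1 = 3 − 1 = 2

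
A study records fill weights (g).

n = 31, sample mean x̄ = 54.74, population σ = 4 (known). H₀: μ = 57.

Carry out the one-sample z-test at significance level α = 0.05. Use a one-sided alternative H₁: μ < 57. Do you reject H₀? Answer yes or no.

SE = σ/√n = 4/√31 = 0.7184
z = (x̄−μ₀)/SE = (54.74−57)/0.7184 = -3.1458
p-value (one-sided, H₁ less) = 0.00083
At α=0.05: p < α → reject H₀

reject H₀: yes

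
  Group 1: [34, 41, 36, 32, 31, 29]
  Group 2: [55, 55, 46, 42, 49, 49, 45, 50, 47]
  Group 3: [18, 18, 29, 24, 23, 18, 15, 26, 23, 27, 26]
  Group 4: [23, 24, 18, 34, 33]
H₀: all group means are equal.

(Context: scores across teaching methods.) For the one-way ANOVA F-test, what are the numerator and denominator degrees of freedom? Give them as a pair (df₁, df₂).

degrees of freedom = [3, 27]

k = 4 groups, N = 31 total
df = (k−1, N−k) = (4−1, 31−4) = (3, 27)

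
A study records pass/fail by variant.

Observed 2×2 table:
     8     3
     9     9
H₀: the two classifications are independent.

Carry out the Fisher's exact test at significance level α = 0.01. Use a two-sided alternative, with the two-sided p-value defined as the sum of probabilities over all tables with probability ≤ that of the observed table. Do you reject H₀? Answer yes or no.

Margins: r₁=11, r₂=18, c₁=17, c₂=12, n=29
p_obs = C(11,8)·C(18,9)/C(29,17); sum pmf over tables with pmf ≤ p_obs
p-value (two-sided) = 0.27317
At α=0.01: p ≥ α → fail to reject H₀

reject H₀: no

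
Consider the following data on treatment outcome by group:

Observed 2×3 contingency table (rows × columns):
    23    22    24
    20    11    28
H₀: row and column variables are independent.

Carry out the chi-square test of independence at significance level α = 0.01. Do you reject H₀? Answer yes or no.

reject H₀: no

Row totals [69, 59], col totals [43, 33, 52], n=128
χ² = (23−23.18)²/23.18 + (22−17.79)²/17.79 + (24−28.03)²/28.03 + (20−19.82)²/19.82 + (11−15.21)²/15.21 + (28−23.97)²/23.97 = 3.4233
df = 2
p-value (upper-tail) = 0.18057
At α=0.01: p ≥ α → fail to reject H₀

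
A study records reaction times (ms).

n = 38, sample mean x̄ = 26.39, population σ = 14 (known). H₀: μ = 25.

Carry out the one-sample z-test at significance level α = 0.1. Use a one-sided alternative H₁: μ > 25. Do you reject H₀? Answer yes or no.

SE = σ/√n = 14/√38 = 2.2711
z = (x̄−μ₀)/SE = (26.39−25)/2.2711 = 0.6120
p-value (one-sided, H₁ greater) = 0.27026
At α=0.1: p ≥ α → fail to reject H₀

reject H₀: no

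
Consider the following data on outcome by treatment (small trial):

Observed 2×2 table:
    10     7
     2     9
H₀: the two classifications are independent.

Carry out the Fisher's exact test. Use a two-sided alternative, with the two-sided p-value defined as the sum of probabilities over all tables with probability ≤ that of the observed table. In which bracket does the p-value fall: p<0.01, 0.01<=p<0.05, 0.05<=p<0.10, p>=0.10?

Margins: r₁=17, r₂=11, c₁=12, c₂=16, n=28
p_obs = C(17,10)·C(11,2)/C(28,12); sum pmf over tables with pmf ≤ p_obs
p-value (two-sided) = 0.05403
→ bracket: 0.05<=p<0.10

p-value bracket: 0.05<=p<0.10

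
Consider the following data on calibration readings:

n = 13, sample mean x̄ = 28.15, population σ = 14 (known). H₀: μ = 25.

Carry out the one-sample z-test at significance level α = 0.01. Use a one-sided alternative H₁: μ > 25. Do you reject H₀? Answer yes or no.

reject H₀: no

SE = σ/√n = 14/√13 = 3.8829
z = (x̄−μ₀)/SE = (28.15−25)/3.8829 = 0.8112
p-value (one-sided, H₁ greater) = 0.20861
At α=0.01: p ≥ α → fail to reject H₀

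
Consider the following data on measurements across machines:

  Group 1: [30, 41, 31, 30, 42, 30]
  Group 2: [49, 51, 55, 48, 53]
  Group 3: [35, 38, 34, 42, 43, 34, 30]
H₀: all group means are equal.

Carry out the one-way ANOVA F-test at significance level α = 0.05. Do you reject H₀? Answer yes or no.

reject H₀: yes

Group means [34.00, 51.20, 36.57], grand mean 39.778
SSB = Σnᵢ(x̄ᵢ−x̄)² = 924.597; SSW = ΣΣ(x−x̄ᵢ)² = 334.514
MSB = 924.597/2 = 462.2984; MSW = 334.514/15 = 22.3010
F = MSB/MSW = 20.7300
df = (2, 15)
p-value (upper-tail) = 0.00005
At α=0.05: p < α → reject H₀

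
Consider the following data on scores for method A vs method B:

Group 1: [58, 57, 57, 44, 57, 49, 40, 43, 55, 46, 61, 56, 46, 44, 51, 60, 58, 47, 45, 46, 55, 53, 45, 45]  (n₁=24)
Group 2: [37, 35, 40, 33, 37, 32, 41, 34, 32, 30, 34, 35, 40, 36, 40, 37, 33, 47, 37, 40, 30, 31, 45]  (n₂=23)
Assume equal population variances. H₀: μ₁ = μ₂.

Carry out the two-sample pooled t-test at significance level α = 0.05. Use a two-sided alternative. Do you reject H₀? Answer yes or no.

x̄₁=50.750, s₁=6.367, n₁=24
x̄₂=36.348, s₂=4.519, n₂=23
s_p² = [23·6.367² + 22·4.519²]/45 = 30.7048
SE = √(s_p²·(1/24+1/23)) = 1.6169
t = (50.750−36.348)/1.6169 = 8.9073
df = 45
p-value (two-sided) = 0.00000
At α=0.05: p < α → reject H₀

reject H₀: yes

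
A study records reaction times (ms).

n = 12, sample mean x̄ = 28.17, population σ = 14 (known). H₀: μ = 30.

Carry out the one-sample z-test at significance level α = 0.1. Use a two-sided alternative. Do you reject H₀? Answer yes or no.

SE = σ/√n = 14/√12 = 4.0415
z = (x̄−μ₀)/SE = (28.17−30)/4.0415 = -0.4528
p-value (two-sided) = 0.65069
At α=0.1: p ≥ α → fail to reject H₀

reject H₀: no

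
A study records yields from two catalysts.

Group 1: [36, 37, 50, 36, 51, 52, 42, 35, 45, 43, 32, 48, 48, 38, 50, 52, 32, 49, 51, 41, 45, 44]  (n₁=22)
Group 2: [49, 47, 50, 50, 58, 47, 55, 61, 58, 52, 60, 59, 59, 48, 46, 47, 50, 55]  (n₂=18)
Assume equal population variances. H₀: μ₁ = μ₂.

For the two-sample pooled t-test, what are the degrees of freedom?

df = n₁ + n₂ − 2 = 22 + 18 − 2 = 38

degrees of freedom = 38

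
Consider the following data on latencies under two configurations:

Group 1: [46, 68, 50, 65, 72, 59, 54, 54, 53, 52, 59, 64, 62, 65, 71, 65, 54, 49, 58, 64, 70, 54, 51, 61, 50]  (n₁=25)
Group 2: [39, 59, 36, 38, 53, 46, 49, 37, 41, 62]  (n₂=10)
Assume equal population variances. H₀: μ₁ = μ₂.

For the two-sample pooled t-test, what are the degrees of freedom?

df = n₁ + n₂ − 2 = 25 + 10 − 2 = 33

degrees of freedom = 33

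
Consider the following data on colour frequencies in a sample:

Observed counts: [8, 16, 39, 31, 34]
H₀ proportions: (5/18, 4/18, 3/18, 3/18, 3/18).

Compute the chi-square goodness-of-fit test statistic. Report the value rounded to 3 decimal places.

n = 128; E_i = n·p_i = [35.56, 28.44, 21.33, 21.33, 21.33]
χ² = (8−35.56)²/35.56 + (16−28.44)²/28.44 + (39−21.33)²/21.33 + (31−21.33)²/21.33 + (34−21.33)²/21.33 = 53.3313
df = 4

test statistic = 53.331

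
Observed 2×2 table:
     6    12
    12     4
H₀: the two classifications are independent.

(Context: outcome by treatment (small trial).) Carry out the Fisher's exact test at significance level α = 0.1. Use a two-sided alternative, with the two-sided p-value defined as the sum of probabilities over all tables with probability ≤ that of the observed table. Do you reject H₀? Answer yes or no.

reject H₀: yes

Margins: r₁=18, r₂=16, c₁=18, c₂=16, n=34
p_obs = C(18,6)·C(16,12)/C(34,18); sum pmf over tables with pmf ≤ p_obs
p-value (two-sided) = 0.02042
At α=0.1: p < α → reject H₀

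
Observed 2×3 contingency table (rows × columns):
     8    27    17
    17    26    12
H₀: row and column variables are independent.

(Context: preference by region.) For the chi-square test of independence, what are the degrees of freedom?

degrees of freedom = 2

df = (r−1)(c−1) = (2−1)·(3−1) = 2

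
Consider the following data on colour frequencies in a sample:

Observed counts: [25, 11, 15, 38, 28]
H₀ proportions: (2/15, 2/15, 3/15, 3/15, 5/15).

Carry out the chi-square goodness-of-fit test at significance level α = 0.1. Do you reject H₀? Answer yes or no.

reject H₀: yes

n = 117; E_i = n·p_i = [15.60, 15.60, 23.40, 23.40, 39.00]
χ² = (25−15.60)²/15.60 + (11−15.60)²/15.60 + (15−23.40)²/23.40 + (38−23.40)²/23.40 + (28−39.00)²/39.00 = 22.2479
df = 4
p-value (upper-tail) = 0.00018
At α=0.1: p < α → reject H₀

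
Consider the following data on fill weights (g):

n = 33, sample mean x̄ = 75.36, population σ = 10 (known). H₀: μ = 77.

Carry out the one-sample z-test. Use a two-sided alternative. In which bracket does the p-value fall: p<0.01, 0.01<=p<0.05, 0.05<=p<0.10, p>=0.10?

p-value bracket: p>=0.10

SE = σ/√n = 10/√33 = 1.7408
z = (x̄−μ₀)/SE = (75.36−77)/1.7408 = -0.9421
p-value (two-sided) = 0.34614
→ bracket: p>=0.10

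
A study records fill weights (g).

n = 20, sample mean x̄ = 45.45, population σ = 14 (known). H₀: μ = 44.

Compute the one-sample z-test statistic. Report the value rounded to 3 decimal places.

SE = σ/√n = 14/√20 = 3.1305
z = (x̄−μ₀)/SE = (45.45−44)/3.1305 = 0.4632

test statistic = 0.463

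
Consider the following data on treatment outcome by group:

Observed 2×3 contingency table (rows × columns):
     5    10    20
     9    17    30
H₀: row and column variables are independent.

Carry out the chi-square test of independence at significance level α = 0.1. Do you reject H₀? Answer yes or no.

reject H₀: no

Row totals [35, 56], col totals [14, 27, 50], n=91
χ² = (5−5.38)²/5.38 + (10−10.38)²/10.38 + (20−19.23)²/19.23 + (9−8.62)²/8.62 + (17−16.62)²/16.62 + (30−30.77)²/30.77 = 0.1178
df = 2
p-value (upper-tail) = 0.94281
At α=0.1: p ≥ α → fail to reject H₀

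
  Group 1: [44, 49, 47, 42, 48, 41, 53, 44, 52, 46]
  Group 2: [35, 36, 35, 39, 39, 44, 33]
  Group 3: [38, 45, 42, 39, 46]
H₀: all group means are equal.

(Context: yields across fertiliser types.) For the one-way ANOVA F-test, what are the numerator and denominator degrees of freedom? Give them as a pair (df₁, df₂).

degrees of freedom = [2, 19]

k = 3 groups, N = 22 total
df = (k−1, N−k) = (3−1, 22−3) = (2, 19)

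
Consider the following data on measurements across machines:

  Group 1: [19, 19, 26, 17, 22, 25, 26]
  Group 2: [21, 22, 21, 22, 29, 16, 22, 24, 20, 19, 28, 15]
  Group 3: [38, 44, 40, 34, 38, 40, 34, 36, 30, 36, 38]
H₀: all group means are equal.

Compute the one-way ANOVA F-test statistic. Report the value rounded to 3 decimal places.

Group means [22.00, 21.58, 37.09], grand mean 27.367
SSB = Σnᵢ(x̄ᵢ−x̄)² = 1643.141; SSW = ΣΣ(x−x̄ᵢ)² = 409.826
MSB = 1643.141/2 = 821.5705; MSW = 409.826/27 = 15.1787
F = MSB/MSW = 54.1264
df = (2, 27)

test statistic = 54.126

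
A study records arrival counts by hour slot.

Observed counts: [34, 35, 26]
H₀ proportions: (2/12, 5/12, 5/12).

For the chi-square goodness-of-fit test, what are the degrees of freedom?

degrees of freedom = 2

df = k − 1 = 3 − 1 = 2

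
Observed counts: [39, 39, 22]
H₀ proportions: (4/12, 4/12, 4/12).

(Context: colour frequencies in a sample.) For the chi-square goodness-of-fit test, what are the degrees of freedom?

df = k − 1 = 3 − 1 = 2

degrees of freedom = 2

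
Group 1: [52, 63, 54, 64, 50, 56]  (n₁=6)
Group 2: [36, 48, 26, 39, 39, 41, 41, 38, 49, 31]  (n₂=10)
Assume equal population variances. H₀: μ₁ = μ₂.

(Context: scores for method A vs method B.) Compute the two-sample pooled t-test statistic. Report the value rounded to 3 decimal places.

test statistic = 5.240

x̄₁=56.500, s₁=5.788, n₁=6
x̄₂=38.800, s₂=6.925, n₂=10
s_p² = [5·5.788² + 9·6.925²]/14 = 42.7929
SE = √(s_p²·(1/6+1/10)) = 3.3781
t = (56.500−38.800)/3.3781 = 5.2397
df = 14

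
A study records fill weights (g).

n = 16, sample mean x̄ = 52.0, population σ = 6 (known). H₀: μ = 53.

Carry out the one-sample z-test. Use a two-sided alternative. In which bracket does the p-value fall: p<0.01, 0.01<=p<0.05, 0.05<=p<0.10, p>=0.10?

SE = σ/√n = 6/√16 = 1.5000
z = (x̄−μ₀)/SE = (52.0−53)/1.5000 = -0.6667
p-value (two-sided) = 0.50499
→ bracket: p>=0.10

p-value bracket: p>=0.10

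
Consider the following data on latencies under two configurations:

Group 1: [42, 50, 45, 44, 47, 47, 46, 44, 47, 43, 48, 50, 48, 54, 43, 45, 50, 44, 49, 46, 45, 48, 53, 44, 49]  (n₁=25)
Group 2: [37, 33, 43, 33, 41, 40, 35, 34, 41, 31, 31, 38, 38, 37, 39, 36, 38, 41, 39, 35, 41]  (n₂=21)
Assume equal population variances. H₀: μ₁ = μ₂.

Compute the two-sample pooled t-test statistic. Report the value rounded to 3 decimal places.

x̄₁=46.840, s₁=3.091, n₁=25
x̄₂=37.190, s₂=3.473, n₂=21
s_p² = [24·3.091² + 20·3.473²]/44 = 10.6954
SE = √(s_p²·(1/25+1/21)) = 0.9681
t = (46.840−37.190)/0.9681 = 9.9680
df = 44

test statistic = 9.968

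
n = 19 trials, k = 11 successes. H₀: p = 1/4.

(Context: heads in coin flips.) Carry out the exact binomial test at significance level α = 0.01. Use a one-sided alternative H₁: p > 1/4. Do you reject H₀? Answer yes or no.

reject H₀: yes

Exact binomial: n=19, k=11, p₀=1/4=0.2500
P(X≥11) from Σ C(n,i)·p₀^i·(1−p₀)^(n−i)
p-value (one-sided, H₁ greater) = 0.00229
At α=0.01: p < α → reject H₀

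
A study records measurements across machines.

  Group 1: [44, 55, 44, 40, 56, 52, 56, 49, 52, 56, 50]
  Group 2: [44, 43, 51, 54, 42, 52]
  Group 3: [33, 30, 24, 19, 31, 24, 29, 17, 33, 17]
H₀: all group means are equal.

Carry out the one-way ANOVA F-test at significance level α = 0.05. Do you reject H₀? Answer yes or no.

Group means [50.36, 47.67, 25.70], grand mean 40.630
SSB = Σnᵢ(x̄ᵢ−x̄)² = 3568.318; SSW = ΣΣ(x−x̄ᵢ)² = 815.979
MSB = 3568.318/2 = 1784.1588; MSW = 815.979/24 = 33.9991
F = MSB/MSW = 52.4766
df = (2, 24)
p-value (upper-tail) = 0.00000
At α=0.05: p < α → reject H₀

reject H₀: yes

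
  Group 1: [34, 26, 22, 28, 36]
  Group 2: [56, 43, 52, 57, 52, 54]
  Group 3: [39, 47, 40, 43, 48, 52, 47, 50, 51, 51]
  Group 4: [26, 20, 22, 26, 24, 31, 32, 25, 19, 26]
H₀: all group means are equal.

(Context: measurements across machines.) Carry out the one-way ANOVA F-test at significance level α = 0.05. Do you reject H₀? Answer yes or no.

reject H₀: yes

Group means [29.20, 52.33, 46.80, 25.10], grand mean 38.032
SSB = Σnᵢ(x̄ᵢ−x̄)² = 4058.334; SSW = ΣΣ(x−x̄ᵢ)² = 612.633
MSB = 4058.334/3 = 1352.7781; MSW = 612.633/27 = 22.6901
F = MSB/MSW = 59.6197
df = (3, 27)
p-value (upper-tail) = 0.00000
At α=0.05: p < α → reject H₀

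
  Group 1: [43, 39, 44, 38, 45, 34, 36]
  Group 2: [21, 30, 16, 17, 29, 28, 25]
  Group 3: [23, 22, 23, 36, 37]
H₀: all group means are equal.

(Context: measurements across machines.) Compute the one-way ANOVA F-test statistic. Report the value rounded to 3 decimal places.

Group means [39.86, 23.71, 28.20], grand mean 30.842
SSB = Σnᵢ(x̄ᵢ−x̄)² = 959.441; SSW = ΣΣ(x−x̄ᵢ)² = 537.086
MSB = 959.441/2 = 479.7203; MSW = 537.086/16 = 33.5679
F = MSB/MSW = 14.2911
df = (2, 16)

test statistic = 14.291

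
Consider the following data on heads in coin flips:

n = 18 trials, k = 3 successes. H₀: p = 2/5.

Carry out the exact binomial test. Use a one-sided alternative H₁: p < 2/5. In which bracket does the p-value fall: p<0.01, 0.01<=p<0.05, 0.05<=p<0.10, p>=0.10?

p-value bracket: 0.01<=p<0.05

Exact binomial: n=18, k=3, p₀=2/5=0.4000
P(X≤3) from Σ C(n,i)·p₀^i·(1−p₀)^(n−i)
p-value (one-sided, H₁ less) = 0.03278
→ bracket: 0.01<=p<0.05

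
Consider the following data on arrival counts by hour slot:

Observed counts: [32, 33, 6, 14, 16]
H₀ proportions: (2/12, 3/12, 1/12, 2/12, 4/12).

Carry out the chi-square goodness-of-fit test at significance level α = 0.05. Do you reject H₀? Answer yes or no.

n = 101; E_i = n·p_i = [16.83, 25.25, 8.42, 16.83, 33.67]
χ² = (32−16.83)²/16.83 + (33−25.25)²/25.25 + (6−8.42)²/8.42 + (14−16.83)²/16.83 + (16−33.67)²/33.67 = 26.4851
df = 4
p-value (upper-tail) = 0.00003
At α=0.05: p < α → reject H₀

reject H₀: yes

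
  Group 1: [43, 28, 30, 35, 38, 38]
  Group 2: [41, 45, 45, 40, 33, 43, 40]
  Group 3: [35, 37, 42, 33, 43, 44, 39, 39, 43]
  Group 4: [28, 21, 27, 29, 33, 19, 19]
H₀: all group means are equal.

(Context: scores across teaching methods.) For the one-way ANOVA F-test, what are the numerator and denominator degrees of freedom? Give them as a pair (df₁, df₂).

degrees of freedom = [3, 25]

k = 4 groups, N = 29 total
df = (k−1, N−k) = (4−1, 29−4) = (3, 25)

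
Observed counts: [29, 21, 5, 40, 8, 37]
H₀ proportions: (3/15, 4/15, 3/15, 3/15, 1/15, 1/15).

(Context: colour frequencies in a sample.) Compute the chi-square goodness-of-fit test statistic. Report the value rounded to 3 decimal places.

n = 140; E_i = n·p_i = [28.00, 37.33, 28.00, 28.00, 9.33, 9.33]
χ² = (29−28.00)²/28.00 + (21−37.33)²/37.33 + (5−28.00)²/28.00 + (40−28.00)²/28.00 + (8−9.33)²/9.33 + (37−9.33)²/9.33 = 113.4196
df = 5

test statistic = 113.420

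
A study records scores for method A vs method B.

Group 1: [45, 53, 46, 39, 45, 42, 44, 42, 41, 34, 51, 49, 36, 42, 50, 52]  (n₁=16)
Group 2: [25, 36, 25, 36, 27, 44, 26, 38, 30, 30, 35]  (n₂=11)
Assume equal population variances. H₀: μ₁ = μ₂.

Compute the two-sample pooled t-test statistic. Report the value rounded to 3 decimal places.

x̄₁=44.438, s₁=5.585, n₁=16
x̄₂=32.000, s₂=6.229, n₂=11
s_p² = [15·5.585² + 10·6.229²]/25 = 34.2375
SE = √(s_p²·(1/16+1/11)) = 2.2918
t = (44.438−32.000)/2.2918 = 5.4270
df = 25

test statistic = 5.427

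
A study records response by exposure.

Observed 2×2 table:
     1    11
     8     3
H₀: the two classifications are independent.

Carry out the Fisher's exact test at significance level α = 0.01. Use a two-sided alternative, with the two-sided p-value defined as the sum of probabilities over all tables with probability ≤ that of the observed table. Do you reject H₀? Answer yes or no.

reject H₀: yes

Margins: r₁=12, r₂=11, c₁=9, c₂=14, n=23
p_obs = C(12,1)·C(11,8)/C(23,9); sum pmf over tables with pmf ≤ p_obs
p-value (two-sided) = 0.00276
At α=0.01: p < α → reject H₀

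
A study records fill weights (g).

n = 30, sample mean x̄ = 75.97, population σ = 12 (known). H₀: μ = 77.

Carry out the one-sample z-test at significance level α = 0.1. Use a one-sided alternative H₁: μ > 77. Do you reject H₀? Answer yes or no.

reject H₀: no

SE = σ/√n = 12/√30 = 2.1909
z = (x̄−μ₀)/SE = (75.97−77)/2.1909 = -0.4701
p-value (one-sided, H₁ greater) = 0.68087
At α=0.1: p ≥ α → fail to reject H₀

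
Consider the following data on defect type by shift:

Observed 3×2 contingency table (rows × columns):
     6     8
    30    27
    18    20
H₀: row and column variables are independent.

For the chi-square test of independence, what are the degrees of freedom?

degrees of freedom = 2

df = (r−1)(c−1) = (3−1)·(2−1) = 2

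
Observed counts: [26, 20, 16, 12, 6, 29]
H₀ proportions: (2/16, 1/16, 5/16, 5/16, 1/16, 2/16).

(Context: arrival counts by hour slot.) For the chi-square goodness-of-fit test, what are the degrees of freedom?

degrees of freedom = 5

df = k − 1 = 6 − 1 = 5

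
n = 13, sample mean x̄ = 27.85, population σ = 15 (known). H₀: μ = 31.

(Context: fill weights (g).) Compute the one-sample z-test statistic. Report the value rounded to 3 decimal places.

SE = σ/√n = 15/√13 = 4.1603
z = (x̄−μ₀)/SE = (27.85−31)/4.1603 = -0.7572

test statistic = -0.757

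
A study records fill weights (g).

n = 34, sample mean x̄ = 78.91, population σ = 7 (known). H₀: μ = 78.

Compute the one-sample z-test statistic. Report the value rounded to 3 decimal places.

SE = σ/√n = 7/√34 = 1.2005
z = (x̄−μ₀)/SE = (78.91−78)/1.2005 = 0.7580

test statistic = 0.758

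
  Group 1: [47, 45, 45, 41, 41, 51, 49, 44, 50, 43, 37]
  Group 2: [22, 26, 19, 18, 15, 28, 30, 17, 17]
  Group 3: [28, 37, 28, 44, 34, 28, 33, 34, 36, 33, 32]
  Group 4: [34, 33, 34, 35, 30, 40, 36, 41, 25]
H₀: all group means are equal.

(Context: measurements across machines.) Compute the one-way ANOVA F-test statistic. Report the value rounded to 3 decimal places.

Group means [44.82, 21.33, 33.36, 34.22], grand mean 34.000
SSB = Σnᵢ(x̄ᵢ−x̄)² = 2736.263; SSW = ΣΣ(x−x̄ᵢ)² = 827.737
MSB = 2736.263/3 = 912.0875; MSW = 827.737/36 = 22.9927
F = MSB/MSW = 39.6686
df = (3, 36)

test statistic = 39.669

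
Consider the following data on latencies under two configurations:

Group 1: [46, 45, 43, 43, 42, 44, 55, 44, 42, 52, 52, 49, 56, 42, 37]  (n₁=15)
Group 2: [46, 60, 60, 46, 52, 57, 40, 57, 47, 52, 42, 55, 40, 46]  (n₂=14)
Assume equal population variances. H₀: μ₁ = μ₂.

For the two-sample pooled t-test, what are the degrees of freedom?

degrees of freedom = 27

df = n₁ + n₂ − 2 = 15 + 14 − 2 = 27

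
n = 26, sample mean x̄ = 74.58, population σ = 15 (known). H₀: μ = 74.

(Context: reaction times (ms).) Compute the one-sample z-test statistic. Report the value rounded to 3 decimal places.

SE = σ/√n = 15/√26 = 2.9417
z = (x̄−μ₀)/SE = (74.58−74)/2.9417 = 0.1972

test statistic = 0.197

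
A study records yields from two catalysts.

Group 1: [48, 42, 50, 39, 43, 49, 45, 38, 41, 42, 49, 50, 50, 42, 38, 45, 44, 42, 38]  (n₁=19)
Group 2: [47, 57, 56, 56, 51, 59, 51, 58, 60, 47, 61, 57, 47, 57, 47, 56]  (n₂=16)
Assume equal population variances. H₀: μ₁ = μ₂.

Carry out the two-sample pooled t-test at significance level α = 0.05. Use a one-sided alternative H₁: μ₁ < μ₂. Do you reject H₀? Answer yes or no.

reject H₀: yes

x̄₁=43.947, s₁=4.314, n₁=19
x̄₂=54.188, s₂=5.023, n₂=16
s_p² = [18·4.314² + 15·5.023²]/33 = 21.6177
SE = √(s_p²·(1/19+1/16)) = 1.5776
t = (43.947−54.188)/1.5776 = -6.4909
df = 33
p-value (one-sided, H₁ less) = 0.00000
At α=0.05: p < α → reject H₀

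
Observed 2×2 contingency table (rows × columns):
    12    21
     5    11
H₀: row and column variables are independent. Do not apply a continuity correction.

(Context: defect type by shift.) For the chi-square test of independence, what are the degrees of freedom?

df = (r−1)(c−1) = (2−1)·(2−1) = 1

degrees of freedom = 1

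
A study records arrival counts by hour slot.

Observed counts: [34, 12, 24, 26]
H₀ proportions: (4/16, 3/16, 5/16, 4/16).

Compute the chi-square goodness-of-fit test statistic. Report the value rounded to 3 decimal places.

n = 96; E_i = n·p_i = [24.00, 18.00, 30.00, 24.00]
χ² = (34−24.00)²/24.00 + (12−18.00)²/18.00 + (24−30.00)²/30.00 + (26−24.00)²/24.00 = 7.5333
df = 3

test statistic = 7.533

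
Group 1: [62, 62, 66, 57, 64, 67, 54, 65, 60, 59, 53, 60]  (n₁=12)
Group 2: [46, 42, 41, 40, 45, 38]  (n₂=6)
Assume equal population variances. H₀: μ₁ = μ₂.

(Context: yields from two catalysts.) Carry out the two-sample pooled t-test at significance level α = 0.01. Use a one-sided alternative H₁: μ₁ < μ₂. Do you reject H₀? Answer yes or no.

reject H₀: no

x̄₁=60.750, s₁=4.495, n₁=12
x̄₂=42.000, s₂=3.033, n₂=6
s_p² = [11·4.495² + 5·3.033²]/16 = 16.7656
SE = √(s_p²·(1/12+1/6)) = 2.0473
t = (60.750−42.000)/2.0473 = 9.1584
df = 16
p-value (one-sided, H₁ less) = 1.00000
At α=0.01: p ≥ α → fail to reject H₀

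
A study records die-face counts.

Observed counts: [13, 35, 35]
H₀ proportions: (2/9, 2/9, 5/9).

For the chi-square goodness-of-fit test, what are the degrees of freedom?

degrees of freedom = 2

df = k − 1 = 3 − 1 = 2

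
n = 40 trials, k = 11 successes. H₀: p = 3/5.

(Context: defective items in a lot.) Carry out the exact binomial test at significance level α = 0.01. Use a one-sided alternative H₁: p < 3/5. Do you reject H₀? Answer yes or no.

reject H₀: yes

Exact binomial: n=40, k=11, p₀=3/5=0.6000
P(X≤11) from Σ C(n,i)·p₀^i·(1−p₀)^(n−i)
p-value (one-sided, H₁ less) = 0.00003
At α=0.01: p < α → reject H₀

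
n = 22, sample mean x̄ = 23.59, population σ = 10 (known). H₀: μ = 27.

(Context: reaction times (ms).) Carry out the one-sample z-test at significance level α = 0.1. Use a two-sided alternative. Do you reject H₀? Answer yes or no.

reject H₀: no

SE = σ/√n = 10/√22 = 2.1320
z = (x̄−μ₀)/SE = (23.59−27)/2.1320 = -1.5994
p-value (two-sided) = 0.10972
At α=0.1: p ≥ α → fail to reject H₀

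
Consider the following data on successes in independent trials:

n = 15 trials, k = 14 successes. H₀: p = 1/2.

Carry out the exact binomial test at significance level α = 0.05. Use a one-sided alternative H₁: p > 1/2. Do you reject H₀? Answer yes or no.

reject H₀: yes

Exact binomial: n=15, k=14, p₀=1/2=0.5000
P(X≥14) from Σ C(n,i)·p₀^i·(1−p₀)^(n−i)
p-value (one-sided, H₁ greater) = 0.00049
At α=0.05: p < α → reject H₀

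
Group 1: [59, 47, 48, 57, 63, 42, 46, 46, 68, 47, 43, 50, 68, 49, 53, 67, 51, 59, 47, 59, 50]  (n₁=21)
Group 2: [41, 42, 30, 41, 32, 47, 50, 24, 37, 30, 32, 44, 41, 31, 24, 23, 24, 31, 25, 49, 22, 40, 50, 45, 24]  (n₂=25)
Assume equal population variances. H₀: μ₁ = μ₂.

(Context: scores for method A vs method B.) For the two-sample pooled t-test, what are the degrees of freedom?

df = n₁ + n₂ − 2 = 21 + 25 − 2 = 44

degrees of freedom = 44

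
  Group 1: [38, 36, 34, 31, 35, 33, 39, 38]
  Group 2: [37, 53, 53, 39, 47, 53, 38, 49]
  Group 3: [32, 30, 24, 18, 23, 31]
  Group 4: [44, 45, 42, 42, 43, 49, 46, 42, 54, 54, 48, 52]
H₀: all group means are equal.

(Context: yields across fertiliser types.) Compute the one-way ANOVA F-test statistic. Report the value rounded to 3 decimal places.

test statistic = 26.887

Group means [35.50, 46.12, 26.33, 46.75], grand mean 40.353
SSB = Σnᵢ(x̄ᵢ−x̄)² = 2125.306; SSW = ΣΣ(x−x̄ᵢ)² = 790.458
MSB = 2125.306/3 = 708.4355; MSW = 790.458/30 = 26.3486
F = MSB/MSW = 26.8870
df = (3, 30)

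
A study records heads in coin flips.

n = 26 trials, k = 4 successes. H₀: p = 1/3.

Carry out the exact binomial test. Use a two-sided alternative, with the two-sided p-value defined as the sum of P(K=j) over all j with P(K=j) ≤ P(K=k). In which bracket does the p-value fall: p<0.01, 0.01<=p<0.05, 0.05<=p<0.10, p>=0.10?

p-value bracket: 0.05<=p<0.10

Exact binomial: n=26, k=4, p₀=1/3=0.3333
P(X=j) = C(n,j)·p₀^j·(1−p₀)^(n−j); p = Σ P(X=j) over j with P(X=j) ≤ P(X=4)
p-value (two-sided) = 0.06052
→ bracket: 0.05<=p<0.10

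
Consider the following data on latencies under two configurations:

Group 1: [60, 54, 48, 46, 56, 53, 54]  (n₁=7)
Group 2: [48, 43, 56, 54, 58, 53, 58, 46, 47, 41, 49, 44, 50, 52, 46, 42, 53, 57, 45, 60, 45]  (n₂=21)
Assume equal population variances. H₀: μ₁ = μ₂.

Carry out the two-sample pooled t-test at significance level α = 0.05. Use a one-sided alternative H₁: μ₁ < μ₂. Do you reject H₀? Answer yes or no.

reject H₀: no

x̄₁=53.000, s₁=4.726, n₁=7
x̄₂=49.857, s₂=5.816, n₂=21
s_p² = [6·4.726² + 20·5.816²]/26 = 31.1758
SE = √(s_p²·(1/7+1/21)) = 2.4369
t = (53.000−49.857)/2.4369 = 1.2897
df = 26
p-value (one-sided, H₁ less) = 0.89575
At α=0.05: p ≥ α → fail to reject H₀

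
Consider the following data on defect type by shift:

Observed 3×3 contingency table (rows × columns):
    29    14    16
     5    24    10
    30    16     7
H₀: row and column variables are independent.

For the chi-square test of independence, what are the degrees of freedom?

degrees of freedom = 4

df = (r−1)(c−1) = (3−1)·(3−1) = 4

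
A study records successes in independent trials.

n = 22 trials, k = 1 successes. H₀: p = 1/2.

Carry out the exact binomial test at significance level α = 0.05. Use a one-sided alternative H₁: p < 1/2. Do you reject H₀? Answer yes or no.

Exact binomial: n=22, k=1, p₀=1/2=0.5000
P(X≤1) from Σ C(n,i)·p₀^i·(1−p₀)^(n−i)
p-value (one-sided, H₁ less) = 0.00001
At α=0.05: p < α → reject H₀

reject H₀: yes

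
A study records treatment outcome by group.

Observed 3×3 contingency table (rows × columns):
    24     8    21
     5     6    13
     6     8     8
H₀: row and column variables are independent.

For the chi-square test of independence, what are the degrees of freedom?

df = (r−1)(c−1) = (3−1)·(3−1) = 4

degrees of freedom = 4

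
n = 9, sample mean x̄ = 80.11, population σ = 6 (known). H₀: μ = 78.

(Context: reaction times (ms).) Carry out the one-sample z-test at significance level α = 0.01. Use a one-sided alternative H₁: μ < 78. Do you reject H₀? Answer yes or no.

reject H₀: no

SE = σ/√n = 6/√9 = 2.0000
z = (x̄−μ₀)/SE = (80.11−78)/2.0000 = 1.0550
p-value (one-sided, H₁ less) = 0.85429
At α=0.01: p ≥ α → fail to reject H₀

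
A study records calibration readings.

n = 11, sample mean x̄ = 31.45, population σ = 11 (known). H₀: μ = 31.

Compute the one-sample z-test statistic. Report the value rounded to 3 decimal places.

SE = σ/√n = 11/√11 = 3.3166
z = (x̄−μ₀)/SE = (31.45−31)/3.3166 = 0.1357

test statistic = 0.136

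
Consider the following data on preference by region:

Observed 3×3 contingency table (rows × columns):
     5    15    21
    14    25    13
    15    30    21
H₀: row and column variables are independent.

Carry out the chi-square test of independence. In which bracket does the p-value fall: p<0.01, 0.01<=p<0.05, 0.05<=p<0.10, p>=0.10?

Row totals [41, 52, 66], col totals [34, 70, 55], n=159
χ² = (5−8.77)²/8.77 + (15−18.05)²/18.05 + (21−14.18)²/14.18 + (14−11.12)²/11.12 + (25−22.89)²/22.89 + (13−17.99)²/17.99 + (15−14.11)²/14.11 + (30−29.06)²/29.06 + (21−22.83)²/22.83 = 7.9676
df = 4
p-value (upper-tail) = 0.09277
→ bracket: 0.05<=p<0.10

p-value bracket: 0.05<=p<0.10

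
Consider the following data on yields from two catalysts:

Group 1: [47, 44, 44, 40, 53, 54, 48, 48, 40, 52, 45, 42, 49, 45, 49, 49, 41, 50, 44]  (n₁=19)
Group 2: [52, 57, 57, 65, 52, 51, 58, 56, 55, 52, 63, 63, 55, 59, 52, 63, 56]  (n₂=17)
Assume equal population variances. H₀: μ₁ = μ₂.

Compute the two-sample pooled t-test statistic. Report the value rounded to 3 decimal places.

x̄₁=46.526, s₁=4.234, n₁=19
x̄₂=56.824, s₂=4.489, n₂=17
s_p² = [18·4.234² + 16·4.489²]/34 = 18.9767
SE = √(s_p²·(1/19+1/17)) = 1.4543
t = (46.526−56.824)/1.4543 = -7.0804
df = 34

test statistic = -7.080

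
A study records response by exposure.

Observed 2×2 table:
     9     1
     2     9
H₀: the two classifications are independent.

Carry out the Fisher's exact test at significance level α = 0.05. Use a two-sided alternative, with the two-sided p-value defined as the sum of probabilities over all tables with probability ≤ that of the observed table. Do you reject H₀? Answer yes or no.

Margins: r₁=10, r₂=11, c₁=11, c₂=10, n=21
p_obs = C(10,9)·C(11,2)/C(21,11); sum pmf over tables with pmf ≤ p_obs
p-value (two-sided) = 0.00191
At α=0.05: p < α → reject H₀

reject H₀: yes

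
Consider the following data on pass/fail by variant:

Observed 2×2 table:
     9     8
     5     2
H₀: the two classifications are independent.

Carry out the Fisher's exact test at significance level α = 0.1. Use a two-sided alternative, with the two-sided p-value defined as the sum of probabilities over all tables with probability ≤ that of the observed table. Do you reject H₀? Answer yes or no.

Margins: r₁=17, r₂=7, c₁=14, c₂=10, n=24
p_obs = C(17,9)·C(7,5)/C(24,14); sum pmf over tables with pmf ≤ p_obs
p-value (two-sided) = 0.65294
At α=0.1: p ≥ α → fail to reject H₀

reject H₀: no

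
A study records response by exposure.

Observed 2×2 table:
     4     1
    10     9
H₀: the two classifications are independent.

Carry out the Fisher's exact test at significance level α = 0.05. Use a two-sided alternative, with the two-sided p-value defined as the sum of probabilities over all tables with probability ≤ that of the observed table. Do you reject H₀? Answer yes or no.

reject H₀: no

Margins: r₁=5, r₂=19, c₁=14, c₂=10, n=24
p_obs = C(5,4)·C(19,10)/C(24,14); sum pmf over tables with pmf ≤ p_obs
p-value (two-sided) = 0.35771
At α=0.05: p ≥ α → fail to reject H₀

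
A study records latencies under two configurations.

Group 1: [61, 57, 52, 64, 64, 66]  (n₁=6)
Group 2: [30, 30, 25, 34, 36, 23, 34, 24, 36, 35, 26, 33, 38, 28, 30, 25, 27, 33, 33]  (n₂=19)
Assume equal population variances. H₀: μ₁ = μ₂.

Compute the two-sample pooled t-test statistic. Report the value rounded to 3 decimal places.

test statistic = 13.561

x̄₁=60.667, s₁=5.279, n₁=6
x̄₂=30.526, s₂=4.587, n₂=19
s_p² = [5·5.279² + 18·4.587²]/23 = 22.5248
SE = √(s_p²·(1/6+1/19)) = 2.2225
t = (60.667−30.526)/2.2225 = 13.5613
df = 23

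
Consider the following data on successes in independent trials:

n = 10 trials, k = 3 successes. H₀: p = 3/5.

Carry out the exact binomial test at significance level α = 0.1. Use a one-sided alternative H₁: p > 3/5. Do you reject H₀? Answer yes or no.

Exact binomial: n=10, k=3, p₀=3/5=0.6000
P(X≥3) from Σ C(n,i)·p₀^i·(1−p₀)^(n−i)
p-value (one-sided, H₁ greater) = 0.98771
At α=0.1: p ≥ α → fail to reject H₀

reject H₀: no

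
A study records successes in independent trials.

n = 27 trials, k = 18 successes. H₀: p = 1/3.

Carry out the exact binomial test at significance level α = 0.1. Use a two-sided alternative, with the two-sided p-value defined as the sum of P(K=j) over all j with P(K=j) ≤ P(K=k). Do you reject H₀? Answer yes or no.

reject H₀: yes

Exact binomial: n=27, k=18, p₀=1/3=0.3333
P(X=j) = C(n,j)·p₀^j·(1−p₀)^(n−j); p = Σ P(X=j) over j with P(X=j) ≤ P(X=18)
p-value (two-sided) = 0.00066
At α=0.1: p < α → reject H₀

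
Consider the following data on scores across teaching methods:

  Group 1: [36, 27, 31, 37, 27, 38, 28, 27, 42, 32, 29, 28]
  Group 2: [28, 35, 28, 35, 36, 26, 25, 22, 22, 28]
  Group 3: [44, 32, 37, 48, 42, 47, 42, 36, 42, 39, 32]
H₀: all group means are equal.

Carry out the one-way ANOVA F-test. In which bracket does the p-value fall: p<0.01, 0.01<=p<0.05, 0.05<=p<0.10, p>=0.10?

p-value bracket: p<0.01

Group means [31.83, 28.50, 40.09], grand mean 33.576
SSB = Σnᵢ(x̄ᵢ−x̄)² = 760.985; SSW = ΣΣ(x−x̄ᵢ)² = 833.076
MSB = 760.985/2 = 380.4924; MSW = 833.076/30 = 27.7692
F = MSB/MSW = 13.7020
df = (2, 30)
p-value (upper-tail) = 0.00006
→ bracket: p<0.01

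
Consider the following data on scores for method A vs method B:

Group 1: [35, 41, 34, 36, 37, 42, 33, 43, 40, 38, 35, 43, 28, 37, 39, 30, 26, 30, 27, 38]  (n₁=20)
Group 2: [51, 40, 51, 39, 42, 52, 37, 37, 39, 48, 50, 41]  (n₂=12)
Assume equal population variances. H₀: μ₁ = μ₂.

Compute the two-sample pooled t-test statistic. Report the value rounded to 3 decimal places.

test statistic = -4.127

x̄₁=35.600, s₁=5.246, n₁=20
x̄₂=43.917, s₂=5.961, n₂=12
s_p² = [19·5.246² + 11·5.961²]/30 = 30.4572
SE = √(s_p²·(1/20+1/12)) = 2.0152
t = (35.600−43.917)/2.0152 = -4.1270
df = 30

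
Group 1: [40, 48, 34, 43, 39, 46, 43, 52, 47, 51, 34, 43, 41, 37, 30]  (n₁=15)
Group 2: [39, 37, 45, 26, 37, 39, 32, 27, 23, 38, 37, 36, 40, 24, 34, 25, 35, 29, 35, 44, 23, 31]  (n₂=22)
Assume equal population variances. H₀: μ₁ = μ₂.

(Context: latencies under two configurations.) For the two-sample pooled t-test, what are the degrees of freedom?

degrees of freedom = 35

df = n₁ + n₂ − 2 = 15 + 22 − 2 = 35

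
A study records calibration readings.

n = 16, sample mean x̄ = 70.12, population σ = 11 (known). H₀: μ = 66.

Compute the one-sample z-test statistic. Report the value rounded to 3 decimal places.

test statistic = 1.498

SE = σ/√n = 11/√16 = 2.7500
z = (x̄−μ₀)/SE = (70.12−66)/2.7500 = 1.4982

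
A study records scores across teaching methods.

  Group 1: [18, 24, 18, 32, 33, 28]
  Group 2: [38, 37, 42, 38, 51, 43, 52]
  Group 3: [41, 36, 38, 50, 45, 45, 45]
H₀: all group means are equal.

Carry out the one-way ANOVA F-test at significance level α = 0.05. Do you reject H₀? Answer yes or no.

Group means [25.50, 43.00, 42.86], grand mean 37.700
SSB = Σnᵢ(x̄ᵢ−x̄)² = 1275.843; SSW = ΣΣ(x−x̄ᵢ)² = 590.357
MSB = 1275.843/2 = 637.9214; MSW = 590.357/17 = 34.7269
F = MSB/MSW = 18.3697
df = (2, 17)
p-value (upper-tail) = 0.00006
At α=0.05: p < α → reject H₀

reject H₀: yes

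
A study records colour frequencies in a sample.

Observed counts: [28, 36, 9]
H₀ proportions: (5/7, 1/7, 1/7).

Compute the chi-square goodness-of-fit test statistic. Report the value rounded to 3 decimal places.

test statistic = 74.077

n = 73; E_i = n·p_i = [52.14, 10.43, 10.43]
χ² = (28−52.14)²/52.14 + (36−10.43)²/10.43 + (9−10.43)²/10.43 = 74.0767
df = 2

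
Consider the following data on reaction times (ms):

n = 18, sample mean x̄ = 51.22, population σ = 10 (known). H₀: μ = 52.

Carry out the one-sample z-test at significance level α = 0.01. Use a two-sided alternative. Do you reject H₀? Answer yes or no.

reject H₀: no

SE = σ/√n = 10/√18 = 2.3570
z = (x̄−μ₀)/SE = (51.22−52)/2.3570 = -0.3309
p-value (two-sided) = 0.74070
At α=0.01: p ≥ α → fail to reject H₀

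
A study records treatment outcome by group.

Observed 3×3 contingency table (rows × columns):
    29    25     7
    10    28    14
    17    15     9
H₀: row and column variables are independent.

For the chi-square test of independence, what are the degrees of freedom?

df = (r−1)(c−1) = (3−1)·(3−1) = 4

degrees of freedom = 4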